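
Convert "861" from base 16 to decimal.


Input: "861" in base 16
Positional expansion:
  Digit '8' (value 8) x 16^2 = 2048
  Digit '6' (value 6) x 16^1 = 96
  Digit '1' (value 1) x 16^0 = 1
Sum = 2145

2145


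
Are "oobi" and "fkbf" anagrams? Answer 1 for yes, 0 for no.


Strings: "oobi", "fkbf"
Sorted first:  bioo
Sorted second: bffk
Differ at position 1: 'i' vs 'f' => not anagrams

0


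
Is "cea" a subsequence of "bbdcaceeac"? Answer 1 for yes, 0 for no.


Check if "cea" is a subsequence of "bbdcaceeac"
Greedy scan:
  Position 0 ('b'): no match needed
  Position 1 ('b'): no match needed
  Position 2 ('d'): no match needed
  Position 3 ('c'): matches sub[0] = 'c'
  Position 4 ('a'): no match needed
  Position 5 ('c'): no match needed
  Position 6 ('e'): matches sub[1] = 'e'
  Position 7 ('e'): no match needed
  Position 8 ('a'): matches sub[2] = 'a'
  Position 9 ('c'): no match needed
All 3 characters matched => is a subsequence

1


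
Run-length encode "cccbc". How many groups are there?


Input: cccbc
Scanning for consecutive runs:
  Group 1: 'c' x 3 (positions 0-2)
  Group 2: 'b' x 1 (positions 3-3)
  Group 3: 'c' x 1 (positions 4-4)
Total groups: 3

3


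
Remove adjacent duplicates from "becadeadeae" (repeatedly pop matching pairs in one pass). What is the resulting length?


Input: becadeadeae
Stack-based adjacent duplicate removal:
  Read 'b': push. Stack: b
  Read 'e': push. Stack: be
  Read 'c': push. Stack: bec
  Read 'a': push. Stack: beca
  Read 'd': push. Stack: becad
  Read 'e': push. Stack: becade
  Read 'a': push. Stack: becadea
  Read 'd': push. Stack: becadead
  Read 'e': push. Stack: becadeade
  Read 'a': push. Stack: becadeadea
  Read 'e': push. Stack: becadeadeae
Final stack: "becadeadeae" (length 11)

11


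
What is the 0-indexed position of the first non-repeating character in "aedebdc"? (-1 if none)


Input: aedebdc
Character frequencies:
  'a': 1
  'b': 1
  'c': 1
  'd': 2
  'e': 2
Scanning left to right for freq == 1:
  Position 0 ('a'): unique! => answer = 0

0


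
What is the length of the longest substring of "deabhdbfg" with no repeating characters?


Input: "deabhdbfg"
Sliding window (track last position of each char):
  Position 0 ('d'): window [0,0] length 1 -- new best
  Position 1 ('e'): window [0,1] length 2 -- new best
  Position 2 ('a'): window [0,2] length 3 -- new best
  Position 3 ('b'): window [0,3] length 4 -- new best
  Position 4 ('h'): window [0,4] length 5 -- new best
  Position 5 ('d'): repeat (last at 0), move window start to 1
  Position 5 ('d'): window [1,5] length 5
  Position 6 ('b'): repeat (last at 3), move window start to 4
  Position 6 ('b'): window [4,6] length 3
  Position 7 ('f'): window [4,7] length 4
  Position 8 ('g'): window [4,8] length 5
Longest substring with no repeats: "deabh" with length 5

5


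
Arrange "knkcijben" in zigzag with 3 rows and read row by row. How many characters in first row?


Zigzag "knkcijben" into 3 rows:
Placing characters:
  'k' => row 0
  'n' => row 1
  'k' => row 2
  'c' => row 1
  'i' => row 0
  'j' => row 1
  'b' => row 2
  'e' => row 1
  'n' => row 0
Rows:
  Row 0: "kin"
  Row 1: "ncje"
  Row 2: "kb"
First row length: 3

3


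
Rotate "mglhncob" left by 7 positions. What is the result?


Input: "mglhncob", rotate left by 7
First 7 characters: "mglhnco"
Remaining characters: "b"
Concatenate remaining + first: "b" + "mglhnco" = "bmglhnco"

bmglhnco


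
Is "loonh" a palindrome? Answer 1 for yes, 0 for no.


Input: loonh
Reversed: hnool
  Compare pos 0 ('l') with pos 4 ('h'): MISMATCH
  Compare pos 1 ('o') with pos 3 ('n'): MISMATCH
Result: not a palindrome

0


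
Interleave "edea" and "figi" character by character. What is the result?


Interleaving "edea" and "figi":
  Position 0: 'e' from first, 'f' from second => "ef"
  Position 1: 'd' from first, 'i' from second => "di"
  Position 2: 'e' from first, 'g' from second => "eg"
  Position 3: 'a' from first, 'i' from second => "ai"
Result: efdiegai

efdiegai


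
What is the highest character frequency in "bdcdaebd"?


Input: bdcdaebd
Character counts:
  'a': 1
  'b': 2
  'c': 1
  'd': 3
  'e': 1
Maximum frequency: 3

3


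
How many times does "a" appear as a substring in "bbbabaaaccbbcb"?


Searching for "a" in "bbbabaaaccbbcb"
Scanning each position:
  Position 0: "b" => no
  Position 1: "b" => no
  Position 2: "b" => no
  Position 3: "a" => MATCH
  Position 4: "b" => no
  Position 5: "a" => MATCH
  Position 6: "a" => MATCH
  Position 7: "a" => MATCH
  Position 8: "c" => no
  Position 9: "c" => no
  Position 10: "b" => no
  Position 11: "b" => no
  Position 12: "c" => no
  Position 13: "b" => no
Total occurrences: 4

4


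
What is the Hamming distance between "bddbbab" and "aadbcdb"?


Comparing "bddbbab" and "aadbcdb" position by position:
  Position 0: 'b' vs 'a' => differ
  Position 1: 'd' vs 'a' => differ
  Position 2: 'd' vs 'd' => same
  Position 3: 'b' vs 'b' => same
  Position 4: 'b' vs 'c' => differ
  Position 5: 'a' vs 'd' => differ
  Position 6: 'b' vs 'b' => same
Total differences (Hamming distance): 4

4


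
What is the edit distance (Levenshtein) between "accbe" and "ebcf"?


Computing edit distance: "accbe" -> "ebcf"
DP table:
           e    b    c    f
      0    1    2    3    4
  a   1    1    2    3    4
  c   2    2    2    2    3
  c   3    3    3    2    3
  b   4    4    3    3    3
  e   5    4    4    4    4
Edit distance = dp[5][4] = 4

4


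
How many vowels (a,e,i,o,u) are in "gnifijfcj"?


Input: gnifijfcj
Checking each character:
  'g' at position 0: consonant
  'n' at position 1: consonant
  'i' at position 2: vowel (running total: 1)
  'f' at position 3: consonant
  'i' at position 4: vowel (running total: 2)
  'j' at position 5: consonant
  'f' at position 6: consonant
  'c' at position 7: consonant
  'j' at position 8: consonant
Total vowels: 2

2


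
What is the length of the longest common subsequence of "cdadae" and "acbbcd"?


LCS of "cdadae" and "acbbcd"
DP table:
           a    c    b    b    c    d
      0    0    0    0    0    0    0
  c   0    0    1    1    1    1    1
  d   0    0    1    1    1    1    2
  a   0    1    1    1    1    1    2
  d   0    1    1    1    1    1    2
  a   0    1    1    1    1    1    2
  e   0    1    1    1    1    1    2
LCS length = dp[6][6] = 2

2


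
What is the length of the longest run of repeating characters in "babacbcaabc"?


Input: "babacbcaabc"
Scanning for longest run:
  Position 1 ('a'): new char, reset run to 1
  Position 2 ('b'): new char, reset run to 1
  Position 3 ('a'): new char, reset run to 1
  Position 4 ('c'): new char, reset run to 1
  Position 5 ('b'): new char, reset run to 1
  Position 6 ('c'): new char, reset run to 1
  Position 7 ('a'): new char, reset run to 1
  Position 8 ('a'): continues run of 'a', length=2
  Position 9 ('b'): new char, reset run to 1
  Position 10 ('c'): new char, reset run to 1
Longest run: 'a' with length 2

2


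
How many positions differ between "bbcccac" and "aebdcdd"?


Comparing "bbcccac" and "aebdcdd" position by position:
  Position 0: 'b' vs 'a' => DIFFER
  Position 1: 'b' vs 'e' => DIFFER
  Position 2: 'c' vs 'b' => DIFFER
  Position 3: 'c' vs 'd' => DIFFER
  Position 4: 'c' vs 'c' => same
  Position 5: 'a' vs 'd' => DIFFER
  Position 6: 'c' vs 'd' => DIFFER
Positions that differ: 6

6


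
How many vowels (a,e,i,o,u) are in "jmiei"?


Input: jmiei
Checking each character:
  'j' at position 0: consonant
  'm' at position 1: consonant
  'i' at position 2: vowel (running total: 1)
  'e' at position 3: vowel (running total: 2)
  'i' at position 4: vowel (running total: 3)
Total vowels: 3

3


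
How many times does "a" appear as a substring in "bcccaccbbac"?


Searching for "a" in "bcccaccbbac"
Scanning each position:
  Position 0: "b" => no
  Position 1: "c" => no
  Position 2: "c" => no
  Position 3: "c" => no
  Position 4: "a" => MATCH
  Position 5: "c" => no
  Position 6: "c" => no
  Position 7: "b" => no
  Position 8: "b" => no
  Position 9: "a" => MATCH
  Position 10: "c" => no
Total occurrences: 2

2


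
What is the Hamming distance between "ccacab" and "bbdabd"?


Comparing "ccacab" and "bbdabd" position by position:
  Position 0: 'c' vs 'b' => differ
  Position 1: 'c' vs 'b' => differ
  Position 2: 'a' vs 'd' => differ
  Position 3: 'c' vs 'a' => differ
  Position 4: 'a' vs 'b' => differ
  Position 5: 'b' vs 'd' => differ
Total differences (Hamming distance): 6

6


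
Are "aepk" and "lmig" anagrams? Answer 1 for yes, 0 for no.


Strings: "aepk", "lmig"
Sorted first:  aekp
Sorted second: gilm
Differ at position 0: 'a' vs 'g' => not anagrams

0


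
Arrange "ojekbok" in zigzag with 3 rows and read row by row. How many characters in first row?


Zigzag "ojekbok" into 3 rows:
Placing characters:
  'o' => row 0
  'j' => row 1
  'e' => row 2
  'k' => row 1
  'b' => row 0
  'o' => row 1
  'k' => row 2
Rows:
  Row 0: "ob"
  Row 1: "jko"
  Row 2: "ek"
First row length: 2

2


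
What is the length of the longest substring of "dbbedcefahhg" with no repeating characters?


Input: "dbbedcefahhg"
Sliding window (track last position of each char):
  Position 0 ('d'): window [0,0] length 1 -- new best
  Position 1 ('b'): window [0,1] length 2 -- new best
  Position 2 ('b'): repeat (last at 1), move window start to 2
  Position 2 ('b'): window [2,2] length 1
  Position 3 ('e'): window [2,3] length 2
  Position 4 ('d'): window [2,4] length 3 -- new best
  Position 5 ('c'): window [2,5] length 4 -- new best
  Position 6 ('e'): repeat (last at 3), move window start to 4
  Position 6 ('e'): window [4,6] length 3
  Position 7 ('f'): window [4,7] length 4
  Position 8 ('a'): window [4,8] length 5 -- new best
  Position 9 ('h'): window [4,9] length 6 -- new best
  Position 10 ('h'): repeat (last at 9), move window start to 10
  Position 10 ('h'): window [10,10] length 1
  Position 11 ('g'): window [10,11] length 2
Longest substring with no repeats: "dcefah" with length 6

6


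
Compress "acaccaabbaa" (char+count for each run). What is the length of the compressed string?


Input: acaccaabbaa
Runs:
  'a' x 1 => "a1"
  'c' x 1 => "c1"
  'a' x 1 => "a1"
  'c' x 2 => "c2"
  'a' x 2 => "a2"
  'b' x 2 => "b2"
  'a' x 2 => "a2"
Compressed: "a1c1a1c2a2b2a2"
Compressed length: 14

14


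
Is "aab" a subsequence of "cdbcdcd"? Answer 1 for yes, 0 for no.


Check if "aab" is a subsequence of "cdbcdcd"
Greedy scan:
  Position 0 ('c'): no match needed
  Position 1 ('d'): no match needed
  Position 2 ('b'): no match needed
  Position 3 ('c'): no match needed
  Position 4 ('d'): no match needed
  Position 5 ('c'): no match needed
  Position 6 ('d'): no match needed
Only matched 0/3 characters => not a subsequence

0


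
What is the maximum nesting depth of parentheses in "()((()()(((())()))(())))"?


Input: "()((()()(((())()))(())))"
Tracking depth:
  Position 0 '(': depth becomes 1
  Position 1 ')': depth becomes 0
  Position 2 '(': depth becomes 1
  Position 3 '(': depth becomes 2
  Position 4 '(': depth becomes 3
  Position 5 ')': depth becomes 2
  Position 6 '(': depth becomes 3
  Position 7 ')': depth becomes 2
  Position 8 '(': depth becomes 3
  Position 9 '(': depth becomes 4
  Position 10 '(': depth becomes 5
  Position 11 '(': depth becomes 6
  Position 12 ')': depth becomes 5
  Position 13 ')': depth becomes 4
  Position 14 '(': depth becomes 5
  Position 15 ')': depth becomes 4
  Position 16 ')': depth becomes 3
  Position 17 ')': depth becomes 2
  Position 18 '(': depth becomes 3
  Position 19 '(': depth becomes 4
  Position 20 ')': depth becomes 3
  Position 21 ')': depth becomes 2
  Position 22 ')': depth becomes 1
  Position 23 ')': depth becomes 0
Maximum depth reached: 6

6


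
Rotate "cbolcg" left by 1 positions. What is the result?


Input: "cbolcg", rotate left by 1
First 1 characters: "c"
Remaining characters: "bolcg"
Concatenate remaining + first: "bolcg" + "c" = "bolcgc"

bolcgc


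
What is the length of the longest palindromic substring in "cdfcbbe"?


Input: "cdfcbbe"
Checking substrings for palindromes:
  [4:6] "bb" (len 2) => palindrome
Longest palindromic substring: "bb" with length 2

2


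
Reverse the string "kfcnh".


Input: kfcnh
Reading characters right to left:
  Position 4: 'h'
  Position 3: 'n'
  Position 2: 'c'
  Position 1: 'f'
  Position 0: 'k'
Reversed: hncfk

hncfk


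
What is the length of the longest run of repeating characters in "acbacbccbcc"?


Input: "acbacbccbcc"
Scanning for longest run:
  Position 1 ('c'): new char, reset run to 1
  Position 2 ('b'): new char, reset run to 1
  Position 3 ('a'): new char, reset run to 1
  Position 4 ('c'): new char, reset run to 1
  Position 5 ('b'): new char, reset run to 1
  Position 6 ('c'): new char, reset run to 1
  Position 7 ('c'): continues run of 'c', length=2
  Position 8 ('b'): new char, reset run to 1
  Position 9 ('c'): new char, reset run to 1
  Position 10 ('c'): continues run of 'c', length=2
Longest run: 'c' with length 2

2


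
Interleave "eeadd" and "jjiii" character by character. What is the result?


Interleaving "eeadd" and "jjiii":
  Position 0: 'e' from first, 'j' from second => "ej"
  Position 1: 'e' from first, 'j' from second => "ej"
  Position 2: 'a' from first, 'i' from second => "ai"
  Position 3: 'd' from first, 'i' from second => "di"
  Position 4: 'd' from first, 'i' from second => "di"
Result: ejejaididi

ejejaididi


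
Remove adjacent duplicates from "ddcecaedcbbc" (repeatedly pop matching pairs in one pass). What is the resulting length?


Input: ddcecaedcbbc
Stack-based adjacent duplicate removal:
  Read 'd': push. Stack: d
  Read 'd': matches stack top 'd' => pop. Stack: (empty)
  Read 'c': push. Stack: c
  Read 'e': push. Stack: ce
  Read 'c': push. Stack: cec
  Read 'a': push. Stack: ceca
  Read 'e': push. Stack: cecae
  Read 'd': push. Stack: cecaed
  Read 'c': push. Stack: cecaedc
  Read 'b': push. Stack: cecaedcb
  Read 'b': matches stack top 'b' => pop. Stack: cecaedc
  Read 'c': matches stack top 'c' => pop. Stack: cecaed
Final stack: "cecaed" (length 6)

6


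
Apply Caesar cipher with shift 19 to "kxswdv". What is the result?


Caesar cipher: shift "kxswdv" by 19
  'k' (pos 10) + 19 = pos 3 = 'd'
  'x' (pos 23) + 19 = pos 16 = 'q'
  's' (pos 18) + 19 = pos 11 = 'l'
  'w' (pos 22) + 19 = pos 15 = 'p'
  'd' (pos 3) + 19 = pos 22 = 'w'
  'v' (pos 21) + 19 = pos 14 = 'o'
Result: dqlpwo

dqlpwo


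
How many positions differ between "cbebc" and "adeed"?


Comparing "cbebc" and "adeed" position by position:
  Position 0: 'c' vs 'a' => DIFFER
  Position 1: 'b' vs 'd' => DIFFER
  Position 2: 'e' vs 'e' => same
  Position 3: 'b' vs 'e' => DIFFER
  Position 4: 'c' vs 'd' => DIFFER
Positions that differ: 4

4


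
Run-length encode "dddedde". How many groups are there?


Input: dddedde
Scanning for consecutive runs:
  Group 1: 'd' x 3 (positions 0-2)
  Group 2: 'e' x 1 (positions 3-3)
  Group 3: 'd' x 2 (positions 4-5)
  Group 4: 'e' x 1 (positions 6-6)
Total groups: 4

4


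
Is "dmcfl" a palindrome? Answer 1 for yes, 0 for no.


Input: dmcfl
Reversed: lfcmd
  Compare pos 0 ('d') with pos 4 ('l'): MISMATCH
  Compare pos 1 ('m') with pos 3 ('f'): MISMATCH
Result: not a palindrome

0


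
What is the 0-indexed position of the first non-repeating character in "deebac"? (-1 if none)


Input: deebac
Character frequencies:
  'a': 1
  'b': 1
  'c': 1
  'd': 1
  'e': 2
Scanning left to right for freq == 1:
  Position 0 ('d'): unique! => answer = 0

0


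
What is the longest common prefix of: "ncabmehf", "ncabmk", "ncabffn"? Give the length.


Words: ncabmehf, ncabmk, ncabffn
  Position 0: all 'n' => match
  Position 1: all 'c' => match
  Position 2: all 'a' => match
  Position 3: all 'b' => match
  Position 4: ('m', 'm', 'f') => mismatch, stop
LCP = "ncab" (length 4)

4


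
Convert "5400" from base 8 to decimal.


Input: "5400" in base 8
Positional expansion:
  Digit '5' (value 5) x 8^3 = 2560
  Digit '4' (value 4) x 8^2 = 256
  Digit '0' (value 0) x 8^1 = 0
  Digit '0' (value 0) x 8^0 = 0
Sum = 2816

2816


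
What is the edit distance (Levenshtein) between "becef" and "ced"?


Computing edit distance: "becef" -> "ced"
DP table:
           c    e    d
      0    1    2    3
  b   1    1    2    3
  e   2    2    1    2
  c   3    2    2    2
  e   4    3    2    3
  f   5    4    3    3
Edit distance = dp[5][3] = 3

3


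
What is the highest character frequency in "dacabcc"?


Input: dacabcc
Character counts:
  'a': 2
  'b': 1
  'c': 3
  'd': 1
Maximum frequency: 3

3


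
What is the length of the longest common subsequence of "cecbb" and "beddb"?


LCS of "cecbb" and "beddb"
DP table:
           b    e    d    d    b
      0    0    0    0    0    0
  c   0    0    0    0    0    0
  e   0    0    1    1    1    1
  c   0    0    1    1    1    1
  b   0    1    1    1    1    2
  b   0    1    1    1    1    2
LCS length = dp[5][5] = 2

2


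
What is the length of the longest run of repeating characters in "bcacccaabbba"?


Input: "bcacccaabbba"
Scanning for longest run:
  Position 1 ('c'): new char, reset run to 1
  Position 2 ('a'): new char, reset run to 1
  Position 3 ('c'): new char, reset run to 1
  Position 4 ('c'): continues run of 'c', length=2
  Position 5 ('c'): continues run of 'c', length=3
  Position 6 ('a'): new char, reset run to 1
  Position 7 ('a'): continues run of 'a', length=2
  Position 8 ('b'): new char, reset run to 1
  Position 9 ('b'): continues run of 'b', length=2
  Position 10 ('b'): continues run of 'b', length=3
  Position 11 ('a'): new char, reset run to 1
Longest run: 'c' with length 3

3


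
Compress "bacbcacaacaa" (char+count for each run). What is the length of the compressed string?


Input: bacbcacaacaa
Runs:
  'b' x 1 => "b1"
  'a' x 1 => "a1"
  'c' x 1 => "c1"
  'b' x 1 => "b1"
  'c' x 1 => "c1"
  'a' x 1 => "a1"
  'c' x 1 => "c1"
  'a' x 2 => "a2"
  'c' x 1 => "c1"
  'a' x 2 => "a2"
Compressed: "b1a1c1b1c1a1c1a2c1a2"
Compressed length: 20

20


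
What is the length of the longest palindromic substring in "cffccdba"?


Input: "cffccdba"
Checking substrings for palindromes:
  [0:4] "cffc" (len 4) => palindrome
  [1:3] "ff" (len 2) => palindrome
  [3:5] "cc" (len 2) => palindrome
Longest palindromic substring: "cffc" with length 4

4


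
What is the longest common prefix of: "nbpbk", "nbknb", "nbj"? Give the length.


Words: nbpbk, nbknb, nbj
  Position 0: all 'n' => match
  Position 1: all 'b' => match
  Position 2: ('p', 'k', 'j') => mismatch, stop
LCP = "nb" (length 2)

2


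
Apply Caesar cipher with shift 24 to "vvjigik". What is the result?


Caesar cipher: shift "vvjigik" by 24
  'v' (pos 21) + 24 = pos 19 = 't'
  'v' (pos 21) + 24 = pos 19 = 't'
  'j' (pos 9) + 24 = pos 7 = 'h'
  'i' (pos 8) + 24 = pos 6 = 'g'
  'g' (pos 6) + 24 = pos 4 = 'e'
  'i' (pos 8) + 24 = pos 6 = 'g'
  'k' (pos 10) + 24 = pos 8 = 'i'
Result: tthgegi

tthgegi


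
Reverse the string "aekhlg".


Input: aekhlg
Reading characters right to left:
  Position 5: 'g'
  Position 4: 'l'
  Position 3: 'h'
  Position 2: 'k'
  Position 1: 'e'
  Position 0: 'a'
Reversed: glhkea

glhkea


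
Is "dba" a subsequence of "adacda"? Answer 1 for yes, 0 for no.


Check if "dba" is a subsequence of "adacda"
Greedy scan:
  Position 0 ('a'): no match needed
  Position 1 ('d'): matches sub[0] = 'd'
  Position 2 ('a'): no match needed
  Position 3 ('c'): no match needed
  Position 4 ('d'): no match needed
  Position 5 ('a'): no match needed
Only matched 1/3 characters => not a subsequence

0


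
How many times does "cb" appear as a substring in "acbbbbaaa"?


Searching for "cb" in "acbbbbaaa"
Scanning each position:
  Position 0: "ac" => no
  Position 1: "cb" => MATCH
  Position 2: "bb" => no
  Position 3: "bb" => no
  Position 4: "bb" => no
  Position 5: "ba" => no
  Position 6: "aa" => no
  Position 7: "aa" => no
Total occurrences: 1

1


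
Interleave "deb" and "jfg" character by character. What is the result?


Interleaving "deb" and "jfg":
  Position 0: 'd' from first, 'j' from second => "dj"
  Position 1: 'e' from first, 'f' from second => "ef"
  Position 2: 'b' from first, 'g' from second => "bg"
Result: djefbg

djefbg


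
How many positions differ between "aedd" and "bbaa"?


Comparing "aedd" and "bbaa" position by position:
  Position 0: 'a' vs 'b' => DIFFER
  Position 1: 'e' vs 'b' => DIFFER
  Position 2: 'd' vs 'a' => DIFFER
  Position 3: 'd' vs 'a' => DIFFER
Positions that differ: 4

4


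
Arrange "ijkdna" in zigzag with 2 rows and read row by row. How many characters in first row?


Zigzag "ijkdna" into 2 rows:
Placing characters:
  'i' => row 0
  'j' => row 1
  'k' => row 0
  'd' => row 1
  'n' => row 0
  'a' => row 1
Rows:
  Row 0: "ikn"
  Row 1: "jda"
First row length: 3

3


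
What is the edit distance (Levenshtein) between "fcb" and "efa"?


Computing edit distance: "fcb" -> "efa"
DP table:
           e    f    a
      0    1    2    3
  f   1    1    1    2
  c   2    2    2    2
  b   3    3    3    3
Edit distance = dp[3][3] = 3

3


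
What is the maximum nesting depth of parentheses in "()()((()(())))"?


Input: "()()((()(())))"
Tracking depth:
  Position 0 '(': depth becomes 1
  Position 1 ')': depth becomes 0
  Position 2 '(': depth becomes 1
  Position 3 ')': depth becomes 0
  Position 4 '(': depth becomes 1
  Position 5 '(': depth becomes 2
  Position 6 '(': depth becomes 3
  Position 7 ')': depth becomes 2
  Position 8 '(': depth becomes 3
  Position 9 '(': depth becomes 4
  Position 10 ')': depth becomes 3
  Position 11 ')': depth becomes 2
  Position 12 ')': depth becomes 1
  Position 13 ')': depth becomes 0
Maximum depth reached: 4

4


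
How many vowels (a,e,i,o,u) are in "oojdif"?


Input: oojdif
Checking each character:
  'o' at position 0: vowel (running total: 1)
  'o' at position 1: vowel (running total: 2)
  'j' at position 2: consonant
  'd' at position 3: consonant
  'i' at position 4: vowel (running total: 3)
  'f' at position 5: consonant
Total vowels: 3

3


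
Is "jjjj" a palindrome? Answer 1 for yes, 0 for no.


Input: jjjj
Reversed: jjjj
  Compare pos 0 ('j') with pos 3 ('j'): match
  Compare pos 1 ('j') with pos 2 ('j'): match
Result: palindrome

1


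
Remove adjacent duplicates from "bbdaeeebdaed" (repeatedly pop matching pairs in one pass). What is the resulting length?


Input: bbdaeeebdaed
Stack-based adjacent duplicate removal:
  Read 'b': push. Stack: b
  Read 'b': matches stack top 'b' => pop. Stack: (empty)
  Read 'd': push. Stack: d
  Read 'a': push. Stack: da
  Read 'e': push. Stack: dae
  Read 'e': matches stack top 'e' => pop. Stack: da
  Read 'e': push. Stack: dae
  Read 'b': push. Stack: daeb
  Read 'd': push. Stack: daebd
  Read 'a': push. Stack: daebda
  Read 'e': push. Stack: daebdae
  Read 'd': push. Stack: daebdaed
Final stack: "daebdaed" (length 8)

8


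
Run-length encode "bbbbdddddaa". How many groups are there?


Input: bbbbdddddaa
Scanning for consecutive runs:
  Group 1: 'b' x 4 (positions 0-3)
  Group 2: 'd' x 5 (positions 4-8)
  Group 3: 'a' x 2 (positions 9-10)
Total groups: 3

3


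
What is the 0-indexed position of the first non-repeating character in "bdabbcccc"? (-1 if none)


Input: bdabbcccc
Character frequencies:
  'a': 1
  'b': 3
  'c': 4
  'd': 1
Scanning left to right for freq == 1:
  Position 0 ('b'): freq=3, skip
  Position 1 ('d'): unique! => answer = 1

1


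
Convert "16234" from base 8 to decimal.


Input: "16234" in base 8
Positional expansion:
  Digit '1' (value 1) x 8^4 = 4096
  Digit '6' (value 6) x 8^3 = 3072
  Digit '2' (value 2) x 8^2 = 128
  Digit '3' (value 3) x 8^1 = 24
  Digit '4' (value 4) x 8^0 = 4
Sum = 7324

7324


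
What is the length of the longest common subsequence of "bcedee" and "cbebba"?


LCS of "bcedee" and "cbebba"
DP table:
           c    b    e    b    b    a
      0    0    0    0    0    0    0
  b   0    0    1    1    1    1    1
  c   0    1    1    1    1    1    1
  e   0    1    1    2    2    2    2
  d   0    1    1    2    2    2    2
  e   0    1    1    2    2    2    2
  e   0    1    1    2    2    2    2
LCS length = dp[6][6] = 2

2


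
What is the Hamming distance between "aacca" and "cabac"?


Comparing "aacca" and "cabac" position by position:
  Position 0: 'a' vs 'c' => differ
  Position 1: 'a' vs 'a' => same
  Position 2: 'c' vs 'b' => differ
  Position 3: 'c' vs 'a' => differ
  Position 4: 'a' vs 'c' => differ
Total differences (Hamming distance): 4

4


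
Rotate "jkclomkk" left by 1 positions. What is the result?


Input: "jkclomkk", rotate left by 1
First 1 characters: "j"
Remaining characters: "kclomkk"
Concatenate remaining + first: "kclomkk" + "j" = "kclomkkj"

kclomkkj


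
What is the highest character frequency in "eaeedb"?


Input: eaeedb
Character counts:
  'a': 1
  'b': 1
  'd': 1
  'e': 3
Maximum frequency: 3

3


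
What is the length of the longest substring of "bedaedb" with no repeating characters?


Input: "bedaedb"
Sliding window (track last position of each char):
  Position 0 ('b'): window [0,0] length 1 -- new best
  Position 1 ('e'): window [0,1] length 2 -- new best
  Position 2 ('d'): window [0,2] length 3 -- new best
  Position 3 ('a'): window [0,3] length 4 -- new best
  Position 4 ('e'): repeat (last at 1), move window start to 2
  Position 4 ('e'): window [2,4] length 3
  Position 5 ('d'): repeat (last at 2), move window start to 3
  Position 5 ('d'): window [3,5] length 3
  Position 6 ('b'): window [3,6] length 4
Longest substring with no repeats: "beda" with length 4

4


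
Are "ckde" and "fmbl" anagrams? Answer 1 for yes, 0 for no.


Strings: "ckde", "fmbl"
Sorted first:  cdek
Sorted second: bflm
Differ at position 0: 'c' vs 'b' => not anagrams

0


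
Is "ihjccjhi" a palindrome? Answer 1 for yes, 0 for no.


Input: ihjccjhi
Reversed: ihjccjhi
  Compare pos 0 ('i') with pos 7 ('i'): match
  Compare pos 1 ('h') with pos 6 ('h'): match
  Compare pos 2 ('j') with pos 5 ('j'): match
  Compare pos 3 ('c') with pos 4 ('c'): match
Result: palindrome

1


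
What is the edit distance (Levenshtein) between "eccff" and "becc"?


Computing edit distance: "eccff" -> "becc"
DP table:
           b    e    c    c
      0    1    2    3    4
  e   1    1    1    2    3
  c   2    2    2    1    2
  c   3    3    3    2    1
  f   4    4    4    3    2
  f   5    5    5    4    3
Edit distance = dp[5][4] = 3

3


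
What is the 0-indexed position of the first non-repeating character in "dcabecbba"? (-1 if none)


Input: dcabecbba
Character frequencies:
  'a': 2
  'b': 3
  'c': 2
  'd': 1
  'e': 1
Scanning left to right for freq == 1:
  Position 0 ('d'): unique! => answer = 0

0


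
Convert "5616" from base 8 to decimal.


Input: "5616" in base 8
Positional expansion:
  Digit '5' (value 5) x 8^3 = 2560
  Digit '6' (value 6) x 8^2 = 384
  Digit '1' (value 1) x 8^1 = 8
  Digit '6' (value 6) x 8^0 = 6
Sum = 2958

2958


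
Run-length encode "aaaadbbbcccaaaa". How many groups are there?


Input: aaaadbbbcccaaaa
Scanning for consecutive runs:
  Group 1: 'a' x 4 (positions 0-3)
  Group 2: 'd' x 1 (positions 4-4)
  Group 3: 'b' x 3 (positions 5-7)
  Group 4: 'c' x 3 (positions 8-10)
  Group 5: 'a' x 4 (positions 11-14)
Total groups: 5

5


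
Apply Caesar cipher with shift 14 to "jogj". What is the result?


Caesar cipher: shift "jogj" by 14
  'j' (pos 9) + 14 = pos 23 = 'x'
  'o' (pos 14) + 14 = pos 2 = 'c'
  'g' (pos 6) + 14 = pos 20 = 'u'
  'j' (pos 9) + 14 = pos 23 = 'x'
Result: xcux

xcux


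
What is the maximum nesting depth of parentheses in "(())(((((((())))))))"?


Input: "(())(((((((())))))))"
Tracking depth:
  Position 0 '(': depth becomes 1
  Position 1 '(': depth becomes 2
  Position 2 ')': depth becomes 1
  Position 3 ')': depth becomes 0
  Position 4 '(': depth becomes 1
  Position 5 '(': depth becomes 2
  Position 6 '(': depth becomes 3
  Position 7 '(': depth becomes 4
  Position 8 '(': depth becomes 5
  Position 9 '(': depth becomes 6
  Position 10 '(': depth becomes 7
  Position 11 '(': depth becomes 8
  Position 12 ')': depth becomes 7
  Position 13 ')': depth becomes 6
  Position 14 ')': depth becomes 5
  Position 15 ')': depth becomes 4
  Position 16 ')': depth becomes 3
  Position 17 ')': depth becomes 2
  Position 18 ')': depth becomes 1
  Position 19 ')': depth becomes 0
Maximum depth reached: 8

8


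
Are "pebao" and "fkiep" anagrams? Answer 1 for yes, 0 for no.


Strings: "pebao", "fkiep"
Sorted first:  abeop
Sorted second: efikp
Differ at position 0: 'a' vs 'e' => not anagrams

0


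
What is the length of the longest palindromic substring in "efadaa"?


Input: "efadaa"
Checking substrings for palindromes:
  [2:5] "ada" (len 3) => palindrome
  [4:6] "aa" (len 2) => palindrome
Longest palindromic substring: "ada" with length 3

3


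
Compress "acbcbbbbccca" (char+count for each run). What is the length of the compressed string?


Input: acbcbbbbccca
Runs:
  'a' x 1 => "a1"
  'c' x 1 => "c1"
  'b' x 1 => "b1"
  'c' x 1 => "c1"
  'b' x 4 => "b4"
  'c' x 3 => "c3"
  'a' x 1 => "a1"
Compressed: "a1c1b1c1b4c3a1"
Compressed length: 14

14


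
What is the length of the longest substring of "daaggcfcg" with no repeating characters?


Input: "daaggcfcg"
Sliding window (track last position of each char):
  Position 0 ('d'): window [0,0] length 1 -- new best
  Position 1 ('a'): window [0,1] length 2 -- new best
  Position 2 ('a'): repeat (last at 1), move window start to 2
  Position 2 ('a'): window [2,2] length 1
  Position 3 ('g'): window [2,3] length 2
  Position 4 ('g'): repeat (last at 3), move window start to 4
  Position 4 ('g'): window [4,4] length 1
  Position 5 ('c'): window [4,5] length 2
  Position 6 ('f'): window [4,6] length 3 -- new best
  Position 7 ('c'): repeat (last at 5), move window start to 6
  Position 7 ('c'): window [6,7] length 2
  Position 8 ('g'): window [6,8] length 3
Longest substring with no repeats: "gcf" with length 3

3


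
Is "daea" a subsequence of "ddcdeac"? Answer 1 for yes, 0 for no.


Check if "daea" is a subsequence of "ddcdeac"
Greedy scan:
  Position 0 ('d'): matches sub[0] = 'd'
  Position 1 ('d'): no match needed
  Position 2 ('c'): no match needed
  Position 3 ('d'): no match needed
  Position 4 ('e'): no match needed
  Position 5 ('a'): matches sub[1] = 'a'
  Position 6 ('c'): no match needed
Only matched 2/4 characters => not a subsequence

0


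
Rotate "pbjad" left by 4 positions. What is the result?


Input: "pbjad", rotate left by 4
First 4 characters: "pbja"
Remaining characters: "d"
Concatenate remaining + first: "d" + "pbja" = "dpbja"

dpbja


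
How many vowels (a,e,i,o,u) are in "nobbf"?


Input: nobbf
Checking each character:
  'n' at position 0: consonant
  'o' at position 1: vowel (running total: 1)
  'b' at position 2: consonant
  'b' at position 3: consonant
  'f' at position 4: consonant
Total vowels: 1

1


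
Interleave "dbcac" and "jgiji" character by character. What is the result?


Interleaving "dbcac" and "jgiji":
  Position 0: 'd' from first, 'j' from second => "dj"
  Position 1: 'b' from first, 'g' from second => "bg"
  Position 2: 'c' from first, 'i' from second => "ci"
  Position 3: 'a' from first, 'j' from second => "aj"
  Position 4: 'c' from first, 'i' from second => "ci"
Result: djbgciajci

djbgciajci


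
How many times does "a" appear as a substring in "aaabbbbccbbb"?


Searching for "a" in "aaabbbbccbbb"
Scanning each position:
  Position 0: "a" => MATCH
  Position 1: "a" => MATCH
  Position 2: "a" => MATCH
  Position 3: "b" => no
  Position 4: "b" => no
  Position 5: "b" => no
  Position 6: "b" => no
  Position 7: "c" => no
  Position 8: "c" => no
  Position 9: "b" => no
  Position 10: "b" => no
  Position 11: "b" => no
Total occurrences: 3

3


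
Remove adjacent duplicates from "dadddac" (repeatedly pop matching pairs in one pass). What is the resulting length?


Input: dadddac
Stack-based adjacent duplicate removal:
  Read 'd': push. Stack: d
  Read 'a': push. Stack: da
  Read 'd': push. Stack: dad
  Read 'd': matches stack top 'd' => pop. Stack: da
  Read 'd': push. Stack: dad
  Read 'a': push. Stack: dada
  Read 'c': push. Stack: dadac
Final stack: "dadac" (length 5)

5


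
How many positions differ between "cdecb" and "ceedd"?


Comparing "cdecb" and "ceedd" position by position:
  Position 0: 'c' vs 'c' => same
  Position 1: 'd' vs 'e' => DIFFER
  Position 2: 'e' vs 'e' => same
  Position 3: 'c' vs 'd' => DIFFER
  Position 4: 'b' vs 'd' => DIFFER
Positions that differ: 3

3


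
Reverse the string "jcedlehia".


Input: jcedlehia
Reading characters right to left:
  Position 8: 'a'
  Position 7: 'i'
  Position 6: 'h'
  Position 5: 'e'
  Position 4: 'l'
  Position 3: 'd'
  Position 2: 'e'
  Position 1: 'c'
  Position 0: 'j'
Reversed: aiheldecj

aiheldecj


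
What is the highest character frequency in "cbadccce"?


Input: cbadccce
Character counts:
  'a': 1
  'b': 1
  'c': 4
  'd': 1
  'e': 1
Maximum frequency: 4

4


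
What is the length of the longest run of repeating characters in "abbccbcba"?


Input: "abbccbcba"
Scanning for longest run:
  Position 1 ('b'): new char, reset run to 1
  Position 2 ('b'): continues run of 'b', length=2
  Position 3 ('c'): new char, reset run to 1
  Position 4 ('c'): continues run of 'c', length=2
  Position 5 ('b'): new char, reset run to 1
  Position 6 ('c'): new char, reset run to 1
  Position 7 ('b'): new char, reset run to 1
  Position 8 ('a'): new char, reset run to 1
Longest run: 'b' with length 2

2


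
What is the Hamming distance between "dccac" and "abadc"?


Comparing "dccac" and "abadc" position by position:
  Position 0: 'd' vs 'a' => differ
  Position 1: 'c' vs 'b' => differ
  Position 2: 'c' vs 'a' => differ
  Position 3: 'a' vs 'd' => differ
  Position 4: 'c' vs 'c' => same
Total differences (Hamming distance): 4

4


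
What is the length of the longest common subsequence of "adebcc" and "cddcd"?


LCS of "adebcc" and "cddcd"
DP table:
           c    d    d    c    d
      0    0    0    0    0    0
  a   0    0    0    0    0    0
  d   0    0    1    1    1    1
  e   0    0    1    1    1    1
  b   0    0    1    1    1    1
  c   0    1    1    1    2    2
  c   0    1    1    1    2    2
LCS length = dp[6][5] = 2

2


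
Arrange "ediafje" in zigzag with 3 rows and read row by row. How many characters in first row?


Zigzag "ediafje" into 3 rows:
Placing characters:
  'e' => row 0
  'd' => row 1
  'i' => row 2
  'a' => row 1
  'f' => row 0
  'j' => row 1
  'e' => row 2
Rows:
  Row 0: "ef"
  Row 1: "daj"
  Row 2: "ie"
First row length: 2

2


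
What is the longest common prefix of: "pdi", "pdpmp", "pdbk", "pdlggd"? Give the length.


Words: pdi, pdpmp, pdbk, pdlggd
  Position 0: all 'p' => match
  Position 1: all 'd' => match
  Position 2: ('i', 'p', 'b', 'l') => mismatch, stop
LCP = "pd" (length 2)

2


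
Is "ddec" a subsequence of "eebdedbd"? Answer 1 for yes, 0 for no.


Check if "ddec" is a subsequence of "eebdedbd"
Greedy scan:
  Position 0 ('e'): no match needed
  Position 1 ('e'): no match needed
  Position 2 ('b'): no match needed
  Position 3 ('d'): matches sub[0] = 'd'
  Position 4 ('e'): no match needed
  Position 5 ('d'): matches sub[1] = 'd'
  Position 6 ('b'): no match needed
  Position 7 ('d'): no match needed
Only matched 2/4 characters => not a subsequence

0


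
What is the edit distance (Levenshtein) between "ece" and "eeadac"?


Computing edit distance: "ece" -> "eeadac"
DP table:
           e    e    a    d    a    c
      0    1    2    3    4    5    6
  e   1    0    1    2    3    4    5
  c   2    1    1    2    3    4    4
  e   3    2    1    2    3    4    5
Edit distance = dp[3][6] = 5

5


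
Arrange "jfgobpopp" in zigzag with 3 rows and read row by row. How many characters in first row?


Zigzag "jfgobpopp" into 3 rows:
Placing characters:
  'j' => row 0
  'f' => row 1
  'g' => row 2
  'o' => row 1
  'b' => row 0
  'p' => row 1
  'o' => row 2
  'p' => row 1
  'p' => row 0
Rows:
  Row 0: "jbp"
  Row 1: "fopp"
  Row 2: "go"
First row length: 3

3


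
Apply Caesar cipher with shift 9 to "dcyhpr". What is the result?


Caesar cipher: shift "dcyhpr" by 9
  'd' (pos 3) + 9 = pos 12 = 'm'
  'c' (pos 2) + 9 = pos 11 = 'l'
  'y' (pos 24) + 9 = pos 7 = 'h'
  'h' (pos 7) + 9 = pos 16 = 'q'
  'p' (pos 15) + 9 = pos 24 = 'y'
  'r' (pos 17) + 9 = pos 0 = 'a'
Result: mlhqya

mlhqya


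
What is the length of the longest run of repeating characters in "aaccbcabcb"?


Input: "aaccbcabcb"
Scanning for longest run:
  Position 1 ('a'): continues run of 'a', length=2
  Position 2 ('c'): new char, reset run to 1
  Position 3 ('c'): continues run of 'c', length=2
  Position 4 ('b'): new char, reset run to 1
  Position 5 ('c'): new char, reset run to 1
  Position 6 ('a'): new char, reset run to 1
  Position 7 ('b'): new char, reset run to 1
  Position 8 ('c'): new char, reset run to 1
  Position 9 ('b'): new char, reset run to 1
Longest run: 'a' with length 2

2


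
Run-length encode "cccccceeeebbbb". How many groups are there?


Input: cccccceeeebbbb
Scanning for consecutive runs:
  Group 1: 'c' x 6 (positions 0-5)
  Group 2: 'e' x 4 (positions 6-9)
  Group 3: 'b' x 4 (positions 10-13)
Total groups: 3

3


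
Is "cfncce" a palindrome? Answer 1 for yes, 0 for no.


Input: cfncce
Reversed: eccnfc
  Compare pos 0 ('c') with pos 5 ('e'): MISMATCH
  Compare pos 1 ('f') with pos 4 ('c'): MISMATCH
  Compare pos 2 ('n') with pos 3 ('c'): MISMATCH
Result: not a palindrome

0


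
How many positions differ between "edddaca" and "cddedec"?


Comparing "edddaca" and "cddedec" position by position:
  Position 0: 'e' vs 'c' => DIFFER
  Position 1: 'd' vs 'd' => same
  Position 2: 'd' vs 'd' => same
  Position 3: 'd' vs 'e' => DIFFER
  Position 4: 'a' vs 'd' => DIFFER
  Position 5: 'c' vs 'e' => DIFFER
  Position 6: 'a' vs 'c' => DIFFER
Positions that differ: 5

5


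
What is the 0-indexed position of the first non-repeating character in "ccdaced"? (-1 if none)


Input: ccdaced
Character frequencies:
  'a': 1
  'c': 3
  'd': 2
  'e': 1
Scanning left to right for freq == 1:
  Position 0 ('c'): freq=3, skip
  Position 1 ('c'): freq=3, skip
  Position 2 ('d'): freq=2, skip
  Position 3 ('a'): unique! => answer = 3

3


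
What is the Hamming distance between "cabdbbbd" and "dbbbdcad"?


Comparing "cabdbbbd" and "dbbbdcad" position by position:
  Position 0: 'c' vs 'd' => differ
  Position 1: 'a' vs 'b' => differ
  Position 2: 'b' vs 'b' => same
  Position 3: 'd' vs 'b' => differ
  Position 4: 'b' vs 'd' => differ
  Position 5: 'b' vs 'c' => differ
  Position 6: 'b' vs 'a' => differ
  Position 7: 'd' vs 'd' => same
Total differences (Hamming distance): 6

6


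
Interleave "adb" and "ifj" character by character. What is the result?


Interleaving "adb" and "ifj":
  Position 0: 'a' from first, 'i' from second => "ai"
  Position 1: 'd' from first, 'f' from second => "df"
  Position 2: 'b' from first, 'j' from second => "bj"
Result: aidfbj

aidfbj


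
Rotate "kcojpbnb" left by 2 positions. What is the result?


Input: "kcojpbnb", rotate left by 2
First 2 characters: "kc"
Remaining characters: "ojpbnb"
Concatenate remaining + first: "ojpbnb" + "kc" = "ojpbnbkc"

ojpbnbkc


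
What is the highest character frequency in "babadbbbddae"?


Input: babadbbbddae
Character counts:
  'a': 3
  'b': 5
  'd': 3
  'e': 1
Maximum frequency: 5

5


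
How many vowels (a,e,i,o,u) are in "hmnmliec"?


Input: hmnmliec
Checking each character:
  'h' at position 0: consonant
  'm' at position 1: consonant
  'n' at position 2: consonant
  'm' at position 3: consonant
  'l' at position 4: consonant
  'i' at position 5: vowel (running total: 1)
  'e' at position 6: vowel (running total: 2)
  'c' at position 7: consonant
Total vowels: 2

2
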